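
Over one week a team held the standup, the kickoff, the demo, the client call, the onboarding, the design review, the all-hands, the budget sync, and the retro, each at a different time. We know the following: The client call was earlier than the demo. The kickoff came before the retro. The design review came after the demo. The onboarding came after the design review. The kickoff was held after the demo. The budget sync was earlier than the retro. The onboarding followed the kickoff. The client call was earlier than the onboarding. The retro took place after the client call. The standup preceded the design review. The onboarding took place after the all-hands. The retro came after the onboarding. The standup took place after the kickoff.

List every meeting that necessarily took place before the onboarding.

Directly stated before the onboarding: the all-hands, the client call, the design review, and the kickoff.
The demo reaches the onboarding via the demo → the kickoff → the onboarding.
The standup reaches the onboarding via the standup → the design review → the onboarding.
No chain forces the budget sync (or any of the others) ahead of the onboarding.

the all-hands, the client call, the demo, the design review, the kickoff, the standup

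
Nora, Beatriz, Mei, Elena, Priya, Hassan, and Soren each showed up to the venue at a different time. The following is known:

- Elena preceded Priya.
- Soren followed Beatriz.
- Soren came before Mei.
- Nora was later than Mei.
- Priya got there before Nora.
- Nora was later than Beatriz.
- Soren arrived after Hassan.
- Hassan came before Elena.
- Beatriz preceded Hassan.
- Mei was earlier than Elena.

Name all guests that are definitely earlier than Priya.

Beatriz, Elena, Hassan, Mei, Soren

Directly stated before Priya: Elena.
Beatriz reaches Priya via Beatriz → Hassan → Elena → Priya.
Hassan reaches Priya via Hassan → Elena → Priya.
Mei reaches Priya via Mei → Elena → Priya.
Likewise Soren reaches Priya by chaining the stated constraints.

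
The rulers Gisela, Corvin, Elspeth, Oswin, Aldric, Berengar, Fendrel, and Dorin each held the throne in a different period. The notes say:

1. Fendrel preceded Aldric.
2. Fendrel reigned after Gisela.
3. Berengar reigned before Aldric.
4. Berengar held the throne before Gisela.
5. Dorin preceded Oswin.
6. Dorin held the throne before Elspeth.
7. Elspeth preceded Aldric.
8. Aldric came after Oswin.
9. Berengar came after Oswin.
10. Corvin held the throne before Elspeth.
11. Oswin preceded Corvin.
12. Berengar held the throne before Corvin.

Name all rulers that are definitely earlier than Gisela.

Directly stated before Gisela: Berengar.
Dorin reaches Gisela via Dorin → Oswin → Berengar → Gisela.
Oswin reaches Gisela via Oswin → Berengar → Gisela.
No chain forces Corvin (or any of the others) ahead of Gisela.

Berengar, Dorin, Oswin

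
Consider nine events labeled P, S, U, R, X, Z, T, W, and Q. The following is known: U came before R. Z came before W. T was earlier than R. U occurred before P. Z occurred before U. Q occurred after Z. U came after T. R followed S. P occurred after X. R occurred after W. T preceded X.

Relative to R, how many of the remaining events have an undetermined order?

Forced before R: S, T, U, W, and Z.
That leaves P, Q, and X with no forced order relative to R — 3.

3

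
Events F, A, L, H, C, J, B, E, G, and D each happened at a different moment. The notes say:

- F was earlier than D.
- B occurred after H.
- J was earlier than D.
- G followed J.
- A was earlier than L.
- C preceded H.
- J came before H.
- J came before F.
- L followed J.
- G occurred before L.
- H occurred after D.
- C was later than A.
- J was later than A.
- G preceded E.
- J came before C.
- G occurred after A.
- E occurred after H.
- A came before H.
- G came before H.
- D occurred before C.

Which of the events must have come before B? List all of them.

A, C, D, F, G, H, J

Directly stated before B: H.
A reaches B via A → H → B.
C reaches B via C → H → B.
D reaches B via D → H → B.
Likewise F, G, and J each reach B by chaining the stated constraints.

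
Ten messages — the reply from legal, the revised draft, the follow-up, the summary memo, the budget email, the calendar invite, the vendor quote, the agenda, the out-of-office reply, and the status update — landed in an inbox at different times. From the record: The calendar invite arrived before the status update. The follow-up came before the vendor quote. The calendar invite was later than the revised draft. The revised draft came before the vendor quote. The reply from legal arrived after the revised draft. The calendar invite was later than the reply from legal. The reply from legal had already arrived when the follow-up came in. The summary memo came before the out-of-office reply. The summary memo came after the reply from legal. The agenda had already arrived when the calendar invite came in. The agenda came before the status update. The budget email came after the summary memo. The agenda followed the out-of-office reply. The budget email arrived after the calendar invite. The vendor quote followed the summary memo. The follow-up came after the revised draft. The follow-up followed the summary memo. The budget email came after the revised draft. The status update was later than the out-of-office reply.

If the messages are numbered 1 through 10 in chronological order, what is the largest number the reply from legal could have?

The reply from legal must come before the agenda, the budget email, the calendar invite, the follow-up, the out-of-office reply, the status update, the summary memo, and the vendor quote — 8 messages forced after it.
Everything else can be placed before the reply from legal in some valid order, so the reply from legal can sit as late as position 10 − 8 = 2.

2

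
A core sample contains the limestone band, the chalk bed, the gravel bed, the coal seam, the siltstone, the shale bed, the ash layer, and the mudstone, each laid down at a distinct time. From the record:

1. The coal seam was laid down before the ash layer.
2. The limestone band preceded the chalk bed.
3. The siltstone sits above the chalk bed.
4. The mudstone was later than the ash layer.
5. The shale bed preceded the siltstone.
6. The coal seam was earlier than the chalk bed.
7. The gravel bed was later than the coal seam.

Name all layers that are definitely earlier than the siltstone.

the chalk bed, the coal seam, the limestone band, the shale bed

Directly stated before the siltstone: the chalk bed and the shale bed.
The coal seam reaches the siltstone via the coal seam → the chalk bed → the siltstone.
The limestone band reaches the siltstone via the limestone band → the chalk bed → the siltstone.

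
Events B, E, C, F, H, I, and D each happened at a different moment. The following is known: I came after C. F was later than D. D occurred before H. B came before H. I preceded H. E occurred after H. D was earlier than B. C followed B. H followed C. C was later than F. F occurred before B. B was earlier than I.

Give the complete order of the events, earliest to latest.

The constraints fix every adjacent pair, so only one ordering works:
D → F → B → C → I → H → E.

D, F, B, C, I, H, E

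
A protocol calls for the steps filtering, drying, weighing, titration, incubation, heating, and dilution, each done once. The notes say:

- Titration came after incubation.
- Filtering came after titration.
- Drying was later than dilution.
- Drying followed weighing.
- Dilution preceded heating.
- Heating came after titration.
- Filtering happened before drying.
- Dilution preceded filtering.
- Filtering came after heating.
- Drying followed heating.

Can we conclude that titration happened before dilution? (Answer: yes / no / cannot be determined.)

cannot be determined

No chain of stated constraints runs from titration to dilution, and none runs from dilution to titration either.
So the relative order of titration and dilution is not fixed by the given facts.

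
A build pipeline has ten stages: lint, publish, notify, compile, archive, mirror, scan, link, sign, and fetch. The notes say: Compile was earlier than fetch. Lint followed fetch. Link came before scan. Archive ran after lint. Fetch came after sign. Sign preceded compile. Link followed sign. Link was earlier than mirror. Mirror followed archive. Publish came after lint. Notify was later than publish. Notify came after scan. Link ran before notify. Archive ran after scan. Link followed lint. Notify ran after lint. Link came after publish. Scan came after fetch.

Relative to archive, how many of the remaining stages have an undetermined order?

Forced before archive: compile, fetch, link, lint, publish, scan, and sign; forced after archive: mirror.
That leaves notify with no forced order relative to archive — 1.

1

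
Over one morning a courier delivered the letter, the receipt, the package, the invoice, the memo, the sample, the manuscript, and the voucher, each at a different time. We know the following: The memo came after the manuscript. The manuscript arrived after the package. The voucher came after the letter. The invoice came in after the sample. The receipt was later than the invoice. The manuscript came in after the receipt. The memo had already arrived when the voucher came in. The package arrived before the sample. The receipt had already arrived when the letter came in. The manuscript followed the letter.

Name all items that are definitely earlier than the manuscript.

Directly stated before the manuscript: the letter, the package, and the receipt.
The invoice reaches the manuscript via the invoice → the receipt → the manuscript.
The sample reaches the manuscript via the sample → the invoice → the receipt → the manuscript.

the invoice, the letter, the package, the receipt, the sample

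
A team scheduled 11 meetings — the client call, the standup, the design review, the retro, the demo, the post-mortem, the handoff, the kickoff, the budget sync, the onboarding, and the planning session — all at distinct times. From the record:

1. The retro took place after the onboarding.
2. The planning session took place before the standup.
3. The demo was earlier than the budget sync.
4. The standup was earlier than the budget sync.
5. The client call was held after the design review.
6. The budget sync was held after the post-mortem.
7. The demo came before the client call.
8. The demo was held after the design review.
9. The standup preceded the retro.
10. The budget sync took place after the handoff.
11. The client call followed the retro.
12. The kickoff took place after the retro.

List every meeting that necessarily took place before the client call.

the demo, the design review, the onboarding, the planning session, the retro, the standup

Directly stated before the client call: the demo, the design review, and the retro.
The onboarding reaches the client call via the onboarding → the retro → the client call.
The planning session reaches the client call via the planning session → the standup → the retro → the client call.
The standup reaches the client call via the standup → the retro → the client call.
No chain forces the post-mortem (or any of the others) ahead of the client call.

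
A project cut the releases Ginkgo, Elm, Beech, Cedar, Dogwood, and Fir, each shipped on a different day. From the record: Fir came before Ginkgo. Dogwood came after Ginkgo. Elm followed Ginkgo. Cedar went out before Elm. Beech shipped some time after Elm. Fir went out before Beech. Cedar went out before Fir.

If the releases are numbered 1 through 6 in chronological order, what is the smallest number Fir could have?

Cedar must come before Fir — 1 forced predecessor.
Nothing else is forced ahead of Fir, so its earliest slot is position 1 + 1 = 2.

2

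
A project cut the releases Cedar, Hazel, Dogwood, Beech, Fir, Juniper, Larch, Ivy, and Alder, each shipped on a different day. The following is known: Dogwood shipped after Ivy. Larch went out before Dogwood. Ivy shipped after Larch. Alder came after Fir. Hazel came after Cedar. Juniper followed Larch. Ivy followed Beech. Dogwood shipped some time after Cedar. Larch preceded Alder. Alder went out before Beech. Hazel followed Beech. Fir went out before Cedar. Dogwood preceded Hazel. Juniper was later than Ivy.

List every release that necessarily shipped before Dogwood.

Alder, Beech, Cedar, Fir, Ivy, Larch

Directly stated before Dogwood: Cedar, Ivy, and Larch.
Alder reaches Dogwood via Alder → Beech → Ivy → Dogwood.
Beech reaches Dogwood via Beech → Ivy → Dogwood.
Fir reaches Dogwood via Fir → Cedar → Dogwood.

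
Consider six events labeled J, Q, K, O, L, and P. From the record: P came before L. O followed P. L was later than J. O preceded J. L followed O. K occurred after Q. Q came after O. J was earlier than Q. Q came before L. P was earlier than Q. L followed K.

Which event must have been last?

Every other event has a chain of constraints placing it before L, so L is last.

L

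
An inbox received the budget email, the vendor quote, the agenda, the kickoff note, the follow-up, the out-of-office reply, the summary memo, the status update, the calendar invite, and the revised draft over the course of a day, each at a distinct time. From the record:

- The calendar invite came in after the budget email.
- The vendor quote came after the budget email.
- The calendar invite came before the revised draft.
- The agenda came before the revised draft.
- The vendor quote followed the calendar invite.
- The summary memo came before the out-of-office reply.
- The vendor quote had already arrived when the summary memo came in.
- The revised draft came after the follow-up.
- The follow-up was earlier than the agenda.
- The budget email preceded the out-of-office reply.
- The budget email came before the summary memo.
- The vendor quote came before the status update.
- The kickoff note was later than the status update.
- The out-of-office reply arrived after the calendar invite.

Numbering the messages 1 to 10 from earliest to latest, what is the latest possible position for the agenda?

9

The agenda must come before the revised draft — 1 message forced after it.
Everything else can be placed before the agenda in some valid order, so the agenda can sit as late as position 10 − 1 = 9.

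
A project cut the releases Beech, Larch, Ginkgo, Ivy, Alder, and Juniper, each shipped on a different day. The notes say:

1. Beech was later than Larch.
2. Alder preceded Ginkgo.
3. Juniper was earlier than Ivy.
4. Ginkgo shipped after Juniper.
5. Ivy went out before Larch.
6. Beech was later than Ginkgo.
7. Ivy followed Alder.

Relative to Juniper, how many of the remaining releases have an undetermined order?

1

Forced after Juniper: Beech, Ginkgo, Ivy, and Larch.
That leaves Alder with no forced order relative to Juniper — 1.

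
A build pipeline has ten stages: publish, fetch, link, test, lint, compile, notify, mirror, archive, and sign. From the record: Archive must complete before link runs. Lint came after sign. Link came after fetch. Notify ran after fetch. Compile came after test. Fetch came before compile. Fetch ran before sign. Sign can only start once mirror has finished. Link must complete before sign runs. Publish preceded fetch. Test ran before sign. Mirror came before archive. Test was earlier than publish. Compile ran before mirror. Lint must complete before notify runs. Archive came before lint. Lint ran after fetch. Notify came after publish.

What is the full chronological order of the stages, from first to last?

test, publish, fetch, compile, mirror, archive, link, sign, lint, notify

The constraints fix every adjacent pair, so only one ordering works:
test → publish → fetch → compile → mirror → archive → link → sign → lint → notify.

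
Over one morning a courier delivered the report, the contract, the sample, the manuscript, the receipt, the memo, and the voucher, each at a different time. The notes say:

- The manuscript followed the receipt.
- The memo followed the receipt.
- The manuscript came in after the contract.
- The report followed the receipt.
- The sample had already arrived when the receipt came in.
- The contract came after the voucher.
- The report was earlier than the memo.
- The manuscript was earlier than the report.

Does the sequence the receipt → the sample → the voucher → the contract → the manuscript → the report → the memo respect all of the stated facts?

The constraints require the sample before the receipt, but in the proposed sequence the receipt appears ahead of the sample. That one violation is enough.

no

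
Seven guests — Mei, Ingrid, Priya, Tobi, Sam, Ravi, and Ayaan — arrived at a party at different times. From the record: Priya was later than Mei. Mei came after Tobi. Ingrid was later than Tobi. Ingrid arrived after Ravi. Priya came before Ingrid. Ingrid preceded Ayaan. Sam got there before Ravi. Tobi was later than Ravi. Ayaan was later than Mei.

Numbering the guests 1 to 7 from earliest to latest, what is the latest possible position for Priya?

5

Priya must come before Ayaan and Ingrid — 2 guests forced after them.
Everything else can be placed before Priya in some valid order, so Priya can sit as late as position 7 − 2 = 5.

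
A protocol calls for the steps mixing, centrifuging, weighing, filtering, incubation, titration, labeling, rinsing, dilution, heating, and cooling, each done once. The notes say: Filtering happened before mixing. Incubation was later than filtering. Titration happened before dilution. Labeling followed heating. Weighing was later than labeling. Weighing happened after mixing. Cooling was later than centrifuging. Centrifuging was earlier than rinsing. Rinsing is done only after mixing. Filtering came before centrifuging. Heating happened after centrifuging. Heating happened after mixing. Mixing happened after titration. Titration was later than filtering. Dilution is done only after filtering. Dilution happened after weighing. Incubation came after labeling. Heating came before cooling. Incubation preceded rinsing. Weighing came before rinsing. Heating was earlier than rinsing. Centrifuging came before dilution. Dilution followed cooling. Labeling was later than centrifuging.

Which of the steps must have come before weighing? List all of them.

centrifuging, filtering, heating, labeling, mixing, titration

Directly stated before weighing: labeling and mixing.
Centrifuging reaches weighing via centrifuging → labeling → weighing.
Filtering reaches weighing via filtering → mixing → weighing.
Heating reaches weighing via heating → labeling → weighing.
Likewise titration reaches weighing by chaining the stated constraints.
No chain forces cooling (or any of the others) ahead of weighing.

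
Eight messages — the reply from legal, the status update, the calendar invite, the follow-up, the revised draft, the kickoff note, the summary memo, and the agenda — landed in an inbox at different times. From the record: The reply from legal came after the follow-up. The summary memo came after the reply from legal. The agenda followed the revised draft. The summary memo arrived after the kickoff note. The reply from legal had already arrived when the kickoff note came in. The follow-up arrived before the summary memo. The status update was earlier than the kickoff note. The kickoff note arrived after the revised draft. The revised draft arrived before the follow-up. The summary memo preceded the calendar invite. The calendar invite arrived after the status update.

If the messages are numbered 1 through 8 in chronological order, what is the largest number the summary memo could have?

7

The summary memo must come before the calendar invite — 1 message forced after it.
Everything else can be placed before the summary memo in some valid order, so the summary memo can sit as late as position 8 − 1 = 7.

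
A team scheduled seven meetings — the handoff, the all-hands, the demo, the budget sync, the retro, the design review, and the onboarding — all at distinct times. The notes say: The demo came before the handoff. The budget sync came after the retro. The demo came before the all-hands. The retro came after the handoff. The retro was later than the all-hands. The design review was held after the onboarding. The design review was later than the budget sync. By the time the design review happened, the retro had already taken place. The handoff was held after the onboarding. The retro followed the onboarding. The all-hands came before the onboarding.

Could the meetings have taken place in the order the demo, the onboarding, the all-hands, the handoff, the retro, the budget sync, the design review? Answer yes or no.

The constraints require the all-hands before the onboarding, but in the proposed sequence the onboarding appears ahead of the all-hands. That one violation is enough.

no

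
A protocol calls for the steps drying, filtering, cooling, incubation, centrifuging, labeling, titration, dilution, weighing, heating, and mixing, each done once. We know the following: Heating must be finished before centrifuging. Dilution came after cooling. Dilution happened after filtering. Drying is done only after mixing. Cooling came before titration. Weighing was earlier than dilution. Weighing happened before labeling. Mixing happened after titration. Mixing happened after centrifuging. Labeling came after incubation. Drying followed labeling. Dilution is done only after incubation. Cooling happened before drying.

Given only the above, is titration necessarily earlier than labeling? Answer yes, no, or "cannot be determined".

No chain of stated constraints runs from titration to labeling, and none runs from labeling to titration either.
So the relative order of titration and labeling is not fixed by the given facts.

cannot be determined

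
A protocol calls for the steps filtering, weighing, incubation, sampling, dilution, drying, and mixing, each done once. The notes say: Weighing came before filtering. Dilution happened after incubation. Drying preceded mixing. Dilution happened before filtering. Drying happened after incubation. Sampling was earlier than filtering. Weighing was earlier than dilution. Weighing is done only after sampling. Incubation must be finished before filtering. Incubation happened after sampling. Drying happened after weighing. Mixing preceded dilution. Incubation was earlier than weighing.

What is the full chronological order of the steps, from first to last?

The constraints fix every adjacent pair, so only one ordering works:
sampling → incubation → weighing → drying → mixing → dilution → filtering.

sampling, incubation, weighing, drying, mixing, dilution, filtering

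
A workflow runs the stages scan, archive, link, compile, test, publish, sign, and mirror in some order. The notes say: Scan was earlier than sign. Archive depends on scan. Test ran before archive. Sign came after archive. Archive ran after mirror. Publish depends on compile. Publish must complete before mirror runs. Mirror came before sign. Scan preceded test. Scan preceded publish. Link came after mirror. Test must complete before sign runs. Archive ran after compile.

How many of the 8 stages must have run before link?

4

Directly stated before link: mirror.
Compile reaches link via compile → publish → mirror → link.
Publish reaches link via publish → mirror → link.
Scan reaches link via scan → publish → mirror → link.
No chain forces test (or any of the others) ahead of link.
That's compile, mirror, publish, and scan — 4 in all.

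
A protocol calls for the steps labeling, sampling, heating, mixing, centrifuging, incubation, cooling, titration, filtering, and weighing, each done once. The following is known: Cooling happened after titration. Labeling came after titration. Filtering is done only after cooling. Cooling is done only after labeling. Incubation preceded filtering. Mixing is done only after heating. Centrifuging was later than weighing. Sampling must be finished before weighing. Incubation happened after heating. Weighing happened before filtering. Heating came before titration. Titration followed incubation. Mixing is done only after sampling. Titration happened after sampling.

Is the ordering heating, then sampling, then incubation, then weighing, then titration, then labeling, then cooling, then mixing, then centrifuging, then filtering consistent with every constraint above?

yes

Check each stated constraint against the proposed order — e.g. incubation is ahead of filtering; heating is ahead of mixing. Every pair is in the required order; nothing is violated.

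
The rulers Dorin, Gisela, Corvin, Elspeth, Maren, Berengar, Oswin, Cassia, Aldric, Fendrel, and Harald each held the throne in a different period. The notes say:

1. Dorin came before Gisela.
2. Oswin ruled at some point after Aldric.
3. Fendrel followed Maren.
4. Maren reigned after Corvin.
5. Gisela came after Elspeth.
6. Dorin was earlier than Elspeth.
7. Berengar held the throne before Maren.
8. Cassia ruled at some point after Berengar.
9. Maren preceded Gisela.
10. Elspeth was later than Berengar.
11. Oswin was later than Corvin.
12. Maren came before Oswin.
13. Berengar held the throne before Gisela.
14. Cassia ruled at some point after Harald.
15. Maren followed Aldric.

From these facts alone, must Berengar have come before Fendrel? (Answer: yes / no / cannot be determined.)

yes

Chain the constraints: Berengar → Maren → Fendrel. Each link is directly stated, so Berengar comes before Fendrel.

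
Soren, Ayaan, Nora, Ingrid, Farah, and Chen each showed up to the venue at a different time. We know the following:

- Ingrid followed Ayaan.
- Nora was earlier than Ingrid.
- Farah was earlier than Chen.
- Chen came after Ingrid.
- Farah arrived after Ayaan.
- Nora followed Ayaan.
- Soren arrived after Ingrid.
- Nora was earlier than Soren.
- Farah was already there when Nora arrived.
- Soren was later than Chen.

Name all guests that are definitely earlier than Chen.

Directly stated before Chen: Farah and Ingrid.
Ayaan reaches Chen via Ayaan → Ingrid → Chen.
Nora reaches Chen via Nora → Ingrid → Chen.
No chain forces Soren ahead of Chen.

Ayaan, Farah, Ingrid, Nora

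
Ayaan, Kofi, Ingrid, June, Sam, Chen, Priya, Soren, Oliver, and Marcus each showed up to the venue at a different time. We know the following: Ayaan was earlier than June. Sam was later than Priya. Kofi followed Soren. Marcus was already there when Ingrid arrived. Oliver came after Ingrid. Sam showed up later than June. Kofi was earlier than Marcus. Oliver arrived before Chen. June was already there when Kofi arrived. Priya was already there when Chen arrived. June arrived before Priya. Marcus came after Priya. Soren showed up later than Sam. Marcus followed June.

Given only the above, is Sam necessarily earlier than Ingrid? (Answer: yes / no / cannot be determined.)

Chain the constraints: Sam → Soren → Kofi → Marcus → Ingrid. Each link is directly stated, so Sam comes before Ingrid.

yes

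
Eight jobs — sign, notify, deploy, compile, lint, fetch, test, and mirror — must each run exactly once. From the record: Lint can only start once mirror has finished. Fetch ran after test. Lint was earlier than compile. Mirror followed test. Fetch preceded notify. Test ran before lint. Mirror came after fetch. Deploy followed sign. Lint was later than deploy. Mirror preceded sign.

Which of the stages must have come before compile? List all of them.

Directly stated before compile: lint.
Deploy reaches compile via deploy → lint → compile.
Fetch reaches compile via fetch → mirror → lint → compile.
Mirror reaches compile via mirror → lint → compile.
Likewise sign and test each reach compile by chaining the stated constraints.
No chain forces notify ahead of compile.

deploy, fetch, lint, mirror, sign, test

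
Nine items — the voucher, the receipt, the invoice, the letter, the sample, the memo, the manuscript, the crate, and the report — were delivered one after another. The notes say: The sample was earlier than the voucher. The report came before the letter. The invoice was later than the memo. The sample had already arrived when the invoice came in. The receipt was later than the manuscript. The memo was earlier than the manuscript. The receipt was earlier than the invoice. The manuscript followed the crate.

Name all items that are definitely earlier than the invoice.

Directly stated before the invoice: the memo, the receipt, and the sample.
The crate reaches the invoice via the crate → the manuscript → the receipt → the invoice.
The manuscript reaches the invoice via the manuscript → the receipt → the invoice.
No chain forces the letter (or any of the others) ahead of the invoice.

the crate, the manuscript, the memo, the receipt, the sample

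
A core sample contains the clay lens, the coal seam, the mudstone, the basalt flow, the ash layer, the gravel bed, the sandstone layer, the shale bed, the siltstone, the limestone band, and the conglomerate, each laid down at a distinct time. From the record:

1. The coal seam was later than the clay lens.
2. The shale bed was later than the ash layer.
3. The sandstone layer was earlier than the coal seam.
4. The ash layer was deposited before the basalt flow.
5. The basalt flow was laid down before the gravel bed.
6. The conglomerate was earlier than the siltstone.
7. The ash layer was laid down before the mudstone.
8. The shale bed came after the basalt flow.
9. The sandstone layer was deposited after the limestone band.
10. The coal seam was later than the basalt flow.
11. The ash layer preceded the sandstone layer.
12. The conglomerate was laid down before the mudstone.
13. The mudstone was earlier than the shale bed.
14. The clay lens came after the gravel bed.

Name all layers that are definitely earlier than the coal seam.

the ash layer, the basalt flow, the clay lens, the gravel bed, the limestone band, the sandstone layer

Directly stated before the coal seam: the basalt flow, the clay lens, and the sandstone layer.
The ash layer reaches the coal seam via the ash layer → the sandstone layer → the coal seam.
The gravel bed reaches the coal seam via the gravel bed → the clay lens → the coal seam.
The limestone band reaches the coal seam via the limestone band → the sandstone layer → the coal seam.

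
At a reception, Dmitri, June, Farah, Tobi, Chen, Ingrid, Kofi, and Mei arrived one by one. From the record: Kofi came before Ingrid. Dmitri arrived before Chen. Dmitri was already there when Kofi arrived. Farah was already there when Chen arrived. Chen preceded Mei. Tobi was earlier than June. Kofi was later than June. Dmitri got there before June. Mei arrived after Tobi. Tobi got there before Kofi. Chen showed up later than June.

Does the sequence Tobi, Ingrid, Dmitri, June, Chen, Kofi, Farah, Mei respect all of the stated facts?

The constraints require Kofi before Ingrid, but in the proposed sequence Ingrid appears ahead of Kofi. That one violation is enough.

no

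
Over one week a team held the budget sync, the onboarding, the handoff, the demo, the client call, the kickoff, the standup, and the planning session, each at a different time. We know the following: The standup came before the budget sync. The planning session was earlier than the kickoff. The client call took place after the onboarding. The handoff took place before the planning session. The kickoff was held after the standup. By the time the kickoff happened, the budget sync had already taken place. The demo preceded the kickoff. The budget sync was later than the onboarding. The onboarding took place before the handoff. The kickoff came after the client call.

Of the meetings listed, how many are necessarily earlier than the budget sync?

2

Directly stated before the budget sync: the onboarding and the standup.
No chain forces the handoff (or any of the others) ahead of the budget sync.
That's the onboarding and the standup — 2 in all.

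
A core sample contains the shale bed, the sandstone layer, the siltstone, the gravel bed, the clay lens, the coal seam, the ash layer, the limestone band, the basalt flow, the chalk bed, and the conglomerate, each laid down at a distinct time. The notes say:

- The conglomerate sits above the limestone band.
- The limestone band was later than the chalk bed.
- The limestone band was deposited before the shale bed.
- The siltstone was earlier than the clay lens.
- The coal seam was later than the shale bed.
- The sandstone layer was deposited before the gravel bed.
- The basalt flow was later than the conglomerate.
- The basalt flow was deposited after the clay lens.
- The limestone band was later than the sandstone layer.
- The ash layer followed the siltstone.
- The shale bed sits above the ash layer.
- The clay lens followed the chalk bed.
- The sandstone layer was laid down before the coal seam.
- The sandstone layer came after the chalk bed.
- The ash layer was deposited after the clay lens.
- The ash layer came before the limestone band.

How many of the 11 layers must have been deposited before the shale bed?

Directly stated before the shale bed: the ash layer and the limestone band.
The chalk bed reaches the shale bed via the chalk bed → the limestone band → the shale bed.
The clay lens reaches the shale bed via the clay lens → the ash layer → the shale bed.
The sandstone layer reaches the shale bed via the sandstone layer → the limestone band → the shale bed.
Likewise the siltstone reaches the shale bed by chaining the stated constraints.
No chain forces the conglomerate (or any of the others) ahead of the shale bed.
That's the ash layer, the chalk bed, the clay lens, the limestone band, the sandstone layer, and the siltstone — 6 in all.

6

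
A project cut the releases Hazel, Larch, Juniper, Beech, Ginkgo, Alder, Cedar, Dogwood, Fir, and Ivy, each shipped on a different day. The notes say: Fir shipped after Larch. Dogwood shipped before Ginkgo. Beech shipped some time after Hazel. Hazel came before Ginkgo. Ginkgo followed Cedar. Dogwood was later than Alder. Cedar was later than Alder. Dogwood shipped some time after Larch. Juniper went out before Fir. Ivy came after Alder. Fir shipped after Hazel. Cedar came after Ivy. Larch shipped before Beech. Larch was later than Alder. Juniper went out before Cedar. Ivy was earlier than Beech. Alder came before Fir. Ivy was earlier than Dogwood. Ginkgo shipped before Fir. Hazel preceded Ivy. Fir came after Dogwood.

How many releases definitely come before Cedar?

4

Directly stated before Cedar: Alder, Ivy, and Juniper.
Hazel reaches Cedar via Hazel → Ivy → Cedar.
No chain forces Larch (or any of the others) ahead of Cedar.
That's Alder, Hazel, Ivy, and Juniper — 4 in all.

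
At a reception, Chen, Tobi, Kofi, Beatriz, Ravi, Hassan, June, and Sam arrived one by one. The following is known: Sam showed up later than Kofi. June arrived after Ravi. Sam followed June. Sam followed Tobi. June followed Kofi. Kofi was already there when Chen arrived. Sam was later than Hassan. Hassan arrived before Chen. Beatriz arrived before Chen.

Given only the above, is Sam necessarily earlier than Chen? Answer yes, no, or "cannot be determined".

No chain of stated constraints runs from Sam to Chen, and none runs from Chen to Sam either.
So the relative order of Sam and Chen is not fixed by the given facts.

cannot be determined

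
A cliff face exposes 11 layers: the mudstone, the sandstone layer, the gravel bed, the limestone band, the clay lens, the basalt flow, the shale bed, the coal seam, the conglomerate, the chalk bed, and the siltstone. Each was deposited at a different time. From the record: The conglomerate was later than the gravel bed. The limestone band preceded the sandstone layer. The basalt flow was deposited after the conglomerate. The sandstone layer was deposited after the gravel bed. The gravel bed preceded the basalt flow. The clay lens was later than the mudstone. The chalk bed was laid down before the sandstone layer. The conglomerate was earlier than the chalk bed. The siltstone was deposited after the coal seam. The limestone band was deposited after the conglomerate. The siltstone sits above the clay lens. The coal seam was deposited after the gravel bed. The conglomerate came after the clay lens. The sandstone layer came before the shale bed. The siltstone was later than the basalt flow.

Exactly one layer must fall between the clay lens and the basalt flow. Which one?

Tracing the constraints gives the clay lens → the conglomerate → the basalt flow, so the conglomerate sits after the clay lens and before the basalt flow.
No other layer is forced both after the clay lens and before the basalt flow.

the conglomerate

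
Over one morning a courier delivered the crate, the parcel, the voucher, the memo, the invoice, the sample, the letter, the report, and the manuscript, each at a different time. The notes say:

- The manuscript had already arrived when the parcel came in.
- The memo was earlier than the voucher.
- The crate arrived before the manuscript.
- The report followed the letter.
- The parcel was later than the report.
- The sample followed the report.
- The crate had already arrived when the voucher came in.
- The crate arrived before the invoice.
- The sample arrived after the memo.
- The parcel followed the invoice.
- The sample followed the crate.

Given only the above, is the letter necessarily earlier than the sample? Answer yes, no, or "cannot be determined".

yes

Chain the constraints: the letter → the report → the sample. Each link is directly stated, so the letter comes before the sample.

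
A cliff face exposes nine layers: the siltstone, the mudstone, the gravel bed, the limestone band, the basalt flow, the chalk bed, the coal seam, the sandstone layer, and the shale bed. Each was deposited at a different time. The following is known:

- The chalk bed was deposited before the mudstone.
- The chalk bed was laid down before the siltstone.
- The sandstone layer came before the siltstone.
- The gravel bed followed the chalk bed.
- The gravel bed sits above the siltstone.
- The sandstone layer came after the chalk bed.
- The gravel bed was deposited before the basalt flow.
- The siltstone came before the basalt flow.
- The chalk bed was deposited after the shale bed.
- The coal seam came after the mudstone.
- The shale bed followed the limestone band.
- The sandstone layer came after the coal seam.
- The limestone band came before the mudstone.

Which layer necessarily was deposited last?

Every other layer has a chain of constraints placing it before the basalt flow, so the basalt flow is last.

the basalt flow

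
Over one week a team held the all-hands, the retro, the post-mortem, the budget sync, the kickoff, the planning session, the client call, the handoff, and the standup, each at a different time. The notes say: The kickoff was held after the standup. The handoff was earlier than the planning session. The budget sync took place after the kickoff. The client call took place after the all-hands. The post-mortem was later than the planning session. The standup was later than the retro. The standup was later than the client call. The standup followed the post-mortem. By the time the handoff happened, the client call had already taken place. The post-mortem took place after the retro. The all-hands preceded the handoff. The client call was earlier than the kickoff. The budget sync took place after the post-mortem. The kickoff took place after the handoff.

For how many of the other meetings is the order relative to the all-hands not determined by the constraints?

Forced after the all-hands: the budget sync, the client call, the handoff, the kickoff, the planning session, the post-mortem, and the standup.
That leaves the retro with no forced order relative to the all-hands — 1.

1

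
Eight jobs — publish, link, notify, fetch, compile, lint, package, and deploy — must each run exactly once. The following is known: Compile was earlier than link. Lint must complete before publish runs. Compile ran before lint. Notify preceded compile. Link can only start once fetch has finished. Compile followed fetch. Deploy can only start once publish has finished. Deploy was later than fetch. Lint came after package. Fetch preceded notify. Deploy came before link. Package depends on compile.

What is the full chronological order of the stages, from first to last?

fetch, notify, compile, package, lint, publish, deploy, link

The constraints fix every adjacent pair, so only one ordering works:
fetch → notify → compile → package → lint → publish → deploy → link.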